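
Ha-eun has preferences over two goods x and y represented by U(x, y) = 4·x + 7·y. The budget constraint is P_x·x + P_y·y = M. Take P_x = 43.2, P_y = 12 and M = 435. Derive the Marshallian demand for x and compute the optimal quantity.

Perfect substitutes: compare marginal utility per dollar. 4/P_x vs 7/P_y → 0.0926 vs 0.5833.
y gives more utility per dollar, so spend all income on y: y* = M/P_y, x* = 0.
Numerically: x* = 0, y* = 36.25.

x* = 0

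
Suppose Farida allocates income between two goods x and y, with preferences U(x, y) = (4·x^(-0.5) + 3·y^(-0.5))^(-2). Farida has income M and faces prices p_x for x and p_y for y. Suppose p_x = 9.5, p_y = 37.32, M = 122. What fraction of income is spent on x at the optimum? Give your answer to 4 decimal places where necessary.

From the CES first-order condition, (4/3)·(y/x)^(1.5) = p_x/p_y.
Solve for the ratio: y/x = [(3/4)·p_x/p_y]^(2/3).
Substitute y = (y/x)·x into the budget: x* = M/(p_x + p_y·(y/x)).
Numerically y/x = 0.33156, so x* = 122/(9.5 + 37.32·0.33156) = 5.5774 and y* = 0.33156·5.5774 = 1.8493.
Expenditure on x: 9.5·5.5774 = 52.9857; share = 0.4343.

share on x = 0.4343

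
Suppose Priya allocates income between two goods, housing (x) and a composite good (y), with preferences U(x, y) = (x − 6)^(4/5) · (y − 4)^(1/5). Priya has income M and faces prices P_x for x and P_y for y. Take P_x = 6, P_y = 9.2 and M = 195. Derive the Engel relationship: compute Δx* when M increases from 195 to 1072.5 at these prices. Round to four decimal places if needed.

MRS = 4·(y−4)/(x−6). Tangency with P_x/P_y gives y−4 = (1/4)·(P_x/P_y)·(x−6).
Substituting into the budget: x* = 6 + 0.8·(M − 6·P_x − 4·P_y)/P_x, and y* = 4 + 0.2·(…)/P_y.
Discretionary income = 195 − 6·6 − 4·9.2 = 122.2; x* = 6 + 0.8·122.2/6 = 22.2933.
At M' = 1072.5: x* = 139.2933. Change: 139.2933 − 22.2933 = 117.

Δx* = 117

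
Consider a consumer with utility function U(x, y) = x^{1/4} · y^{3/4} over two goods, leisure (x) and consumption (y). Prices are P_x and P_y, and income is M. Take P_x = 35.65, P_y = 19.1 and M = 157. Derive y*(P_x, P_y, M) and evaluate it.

Tangency: MRS = (1/3)·y/x = P_x/P_y.
Rearranging, P_y·y = 3·P_x·x. Substituting into the budget gives P_x·x·(1 + 3) = M.
Demand: x*(P_x,P_y,M) = 0.25·M/P_x and y* = 0.75·M/P_y.
At P_x=35.65, P_y=19.1, M=157: y* = 0.75·157/19.1 = 6.1649.

y* = 6.1649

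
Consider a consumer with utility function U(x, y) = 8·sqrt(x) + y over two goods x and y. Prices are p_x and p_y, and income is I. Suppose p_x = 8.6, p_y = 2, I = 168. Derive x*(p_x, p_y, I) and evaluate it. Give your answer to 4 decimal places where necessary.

x* = 0.8653

Utility is quasi-linear in y; the FOC for x is 4/√x = p_x/p_y.
Thus x* = (4·p_y/p_x)² — independent of I — with the rest of income spent on y.
Plugging in: x* = (4·2/8.6)² = 0.8653.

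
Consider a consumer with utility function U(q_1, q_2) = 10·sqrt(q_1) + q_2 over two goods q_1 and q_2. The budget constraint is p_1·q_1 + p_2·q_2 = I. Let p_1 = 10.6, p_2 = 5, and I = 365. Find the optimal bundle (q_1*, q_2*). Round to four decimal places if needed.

Thus q_1* = (5·p_2/p_1)² — independent of I — with the rest of income spent on q_2.
Plugging in: q_1* = (5·5/10.6)² = 5.5625, q_2* = 61.2075.

q_1* = 5.5625, q_2* = 61.2075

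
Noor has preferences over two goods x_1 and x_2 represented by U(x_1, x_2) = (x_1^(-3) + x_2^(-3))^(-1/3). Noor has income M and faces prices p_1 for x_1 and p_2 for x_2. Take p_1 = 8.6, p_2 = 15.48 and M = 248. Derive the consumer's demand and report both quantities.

x_1* = 11.2909, x_2* = 9.7479

MRS = MU_x_1/MU_x_2 = (x_2/x_1)^(4). Set equal to p_1/p_2.
Hence x_2/x_1 = (p_1/p_2)^(1/(4)), i.e. raised to the 0.25 power.
Substitute x_2 = (x_2/x_1)·x_1 into the budget: x_1* = M/(p_1 + p_2·(x_2/x_1)).
Numerically x_2/x_1 = 0.86334, so x_1* = 248/(8.6 + 15.48·0.86334) = 11.2909 and x_2* = 0.86334·11.2909 = 9.7479.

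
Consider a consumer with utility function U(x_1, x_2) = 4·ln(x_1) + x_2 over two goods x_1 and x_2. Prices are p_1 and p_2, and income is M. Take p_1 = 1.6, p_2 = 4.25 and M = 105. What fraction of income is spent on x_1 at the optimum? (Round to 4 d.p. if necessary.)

MU_x_1 = 4/x_1, MU_x_2 = 1. Tangency: 4/x_1 = p_1/p_2.
So x_1*(p_1,p_2) = 4·p_2/p_1, independent of income; and x_2* = (M − 4·p_2)/p_2.
At the given prices: x_1* = 4·4.25/1.6 = 10.625, and x_2* = 20.7059.
Expenditure on x_1: 1.6·10.625 = 17; share = 0.1619.

share on x_1 = 0.1619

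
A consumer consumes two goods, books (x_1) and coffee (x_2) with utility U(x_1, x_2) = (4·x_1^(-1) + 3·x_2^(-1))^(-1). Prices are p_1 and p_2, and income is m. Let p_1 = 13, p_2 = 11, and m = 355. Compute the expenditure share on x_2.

share on x_2 = 0.4434

From the CES first-order condition, (4/3)·(x_2/x_1)^(2) = p_1/p_2.
Hence x_2/x_1 = ((3/4)·p_1/p_2)^(1/(2)), i.e. raised to the 0.5 power.
Substitute x_2 = (x_2/x_1)·x_1 into the budget: x_1* = m/(p_1 + p_2·(x_2/x_1)).
Numerically x_2/x_1 = 0.941469, so x_1* = 355/(13 + 11·0.941469) = 15.1994 and x_2* = 0.941469·15.1994 = 14.3098.
Expenditure on x_2: 11·14.3098 = 157.4076; share = 0.4434.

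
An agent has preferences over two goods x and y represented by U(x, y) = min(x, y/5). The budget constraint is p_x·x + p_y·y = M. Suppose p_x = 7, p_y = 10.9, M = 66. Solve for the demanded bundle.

x* = 1.0732, y* = 5.3659

Leontief preferences: the optimum is at the kink where x/1 = y/5, i.e. y = 5·x.
Budget: p_x·x + p_y·5·x = M, so (p_x + 5·p_y)·x = M.
Demand: x*(p_x,p_y,M) = M/(p_x + 5·p_y), y* = 5·M/(p_x + 5·p_y).
Here 7 + 5·10.9 = 61.5, giving x* = 1.0732 and y* = 5.3659.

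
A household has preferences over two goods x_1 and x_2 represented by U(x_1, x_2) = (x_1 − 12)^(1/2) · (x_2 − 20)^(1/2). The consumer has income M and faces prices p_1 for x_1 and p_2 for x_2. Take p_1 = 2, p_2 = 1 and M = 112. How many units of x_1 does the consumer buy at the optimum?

Let x_1' = x_1−12, x_2' = x_2−20. MRS = x_2'/x_1' = p_1/p_2.
Substituting into the budget: x_1* = 12 + 0.5·(M − 12·p_1 − 20·p_2)/p_1, and x_2* = 20 + 0.5·(…)/p_2.
Discretionary income = 112 − 12·2 − 20·1 = 68; x_1* = 12 + 0.5·68/2 = 29.

x_1* = 29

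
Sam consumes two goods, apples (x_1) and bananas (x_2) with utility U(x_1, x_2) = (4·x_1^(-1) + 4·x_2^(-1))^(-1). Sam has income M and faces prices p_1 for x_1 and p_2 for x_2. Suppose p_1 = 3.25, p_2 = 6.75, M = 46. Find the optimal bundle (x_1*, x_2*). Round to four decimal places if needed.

From the CES first-order condition, (x_2/x_1)^(2) = p_1/p_2.
Hence x_2/x_1 = (p_1/p_2)^(1/(2)), i.e. raised to the 0.5 power.
With the ratio pinned down, the budget gives x_1* = M/(p_1 + p_2·(x_2/x_1)) and x_2* = (x_2/x_1)·x_1*.
Numerically x_2/x_1 = 0.693889, so x_1* = 46/(3.25 + 6.75·0.693889) = 5.798 and x_2* = 0.693889·5.798 = 4.0232.

x_1* = 5.798, x_2* = 4.0232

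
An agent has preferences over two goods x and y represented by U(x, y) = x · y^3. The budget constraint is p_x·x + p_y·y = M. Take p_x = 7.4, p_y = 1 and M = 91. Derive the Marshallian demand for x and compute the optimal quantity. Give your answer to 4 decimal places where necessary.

Tangency: MRS = (1/3)·y/x = p_x/p_y.
Rearranging, p_y·y = 3·p_x·x. Substituting into the budget gives p_x·x·(1 + 3) = M.
Demand: x*(p_x,p_y,M) = 0.25·M/p_x and y* = 0.75·M/p_y.
At p_x=7.4, p_y=1, M=91: x* = 0.25·91/7.4 = 3.0743.

x* = 3.0743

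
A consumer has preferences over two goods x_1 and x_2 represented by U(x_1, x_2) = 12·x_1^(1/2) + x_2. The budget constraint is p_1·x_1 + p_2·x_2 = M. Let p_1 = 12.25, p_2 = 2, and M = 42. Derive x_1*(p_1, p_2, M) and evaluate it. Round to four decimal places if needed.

x_1* = 0.9596

Solve: √x_1 = 6·p_2/p_1, so x_1*(p_1,p_2) = (6·p_2/p_1)², and x_2* = (M − p_1·x_1*)/p_2.
Plugging in: x_1* = (6·2/12.25)² = 0.9596.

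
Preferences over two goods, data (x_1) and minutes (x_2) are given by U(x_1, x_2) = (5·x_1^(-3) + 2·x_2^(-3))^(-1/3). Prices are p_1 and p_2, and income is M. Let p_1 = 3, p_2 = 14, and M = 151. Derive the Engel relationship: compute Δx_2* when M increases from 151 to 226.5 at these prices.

Δx_2* = 3.863

From the CES first-order condition, (5/2)·(x_2/x_1)^(4) = p_1/p_2.
Solve for the ratio: x_2/x_1 = [(2/5)·p_1/p_2]^(0.25).
With the ratio pinned down, the budget gives x_1* = M/(p_1 + p_2·(x_2/x_1)) and x_2* = (x_2/x_1)·x_1*.
Numerically x_2/x_1 = 0.541082, so x_1* = 151/(3 + 14·0.541082) = 14.2788 and x_2* = 0.541082·14.2788 = 7.726.
At M' = 226.5: x_2* = 11.589. Change: 11.589 − 7.726 = 3.863.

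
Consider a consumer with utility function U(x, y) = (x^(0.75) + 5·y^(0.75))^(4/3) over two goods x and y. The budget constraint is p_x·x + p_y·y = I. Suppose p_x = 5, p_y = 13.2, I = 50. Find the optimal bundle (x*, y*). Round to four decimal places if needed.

MU_x ∝ x^(-0.25), MU_y ∝ 5·y^(-0.25), so MRS = (1/5)·(y/x)^(0.25) = p_x/p_y.
Hence y/x = (5·p_x/p_y)^(1/(0.25)), i.e. raised to the 4 power.
Substitute y = (y/x)·x into the budget: x* = I/(p_x + p_y·(y/x)).
Numerically y/x = 12.866615, so x* = 50/(5 + 13.2·12.866615) = 0.286 and y* = 12.866615·0.286 = 3.6796.

x* = 0.286, y* = 3.6796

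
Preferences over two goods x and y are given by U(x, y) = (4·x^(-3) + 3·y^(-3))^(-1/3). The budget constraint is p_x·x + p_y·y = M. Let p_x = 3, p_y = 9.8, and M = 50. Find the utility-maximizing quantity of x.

x* = 5.1106

MRS = MU_x/MU_y = (4/3)·(y/x)^(4). Set equal to p_x/p_y.
Hence y/x = ((3/4)·p_x/p_y)^(1/(4)), i.e. raised to the 0.25 power.
Substitute y = (y/x)·x into the budget: x* = M/(p_x + p_y·(y/x)).
Numerically y/x = 0.692212, so x* = 50/(3 + 9.8·0.692212) = 5.1106.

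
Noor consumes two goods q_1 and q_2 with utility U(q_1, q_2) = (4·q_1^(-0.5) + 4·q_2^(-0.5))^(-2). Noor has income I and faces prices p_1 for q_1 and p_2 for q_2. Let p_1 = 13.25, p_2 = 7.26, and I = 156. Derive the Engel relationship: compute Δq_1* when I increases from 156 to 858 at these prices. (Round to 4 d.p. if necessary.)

MU_q_1 ∝ 4·q_1^(-1.5), MU_q_2 ∝ 4·q_2^(-1.5), so MRS = (q_2/q_1)^(1.5) = p_1/p_2.
Solve for the ratio: q_2/q_1 = [p_1/p_2]^(2/3).
With the ratio pinned down, the budget gives q_1* = I/(p_1 + p_2·(q_2/q_1)) and q_2* = (q_2/q_1)·q_1*.
Numerically q_2/q_1 = 1.493434, so q_1* = 156/(13.25 + 7.26·1.493434) = 6.4751.
At I' = 858: q_1* = 35.613. Change: 35.613 − 6.4751 = 29.1379.

Δq_1* = 29.1379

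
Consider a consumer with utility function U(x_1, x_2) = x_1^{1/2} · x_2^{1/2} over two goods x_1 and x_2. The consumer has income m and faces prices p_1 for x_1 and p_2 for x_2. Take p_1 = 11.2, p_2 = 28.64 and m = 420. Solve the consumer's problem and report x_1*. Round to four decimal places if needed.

Tangency: MRS = x_2/x_1 = p_1/p_2.
So 0.5·p_2·x_2 = 0.5·p_1·x_1; combined with the budget, a share 0.5 of income goes to x_1.
Demand: x_1*(p_1,p_2,m) = 0.5·m/p_1 and x_2* = 0.5·m/p_2.
At p_1=11.2, p_2=28.64, m=420: x_1* = 0.5·420/11.2 = 18.75.

x_1* = 18.75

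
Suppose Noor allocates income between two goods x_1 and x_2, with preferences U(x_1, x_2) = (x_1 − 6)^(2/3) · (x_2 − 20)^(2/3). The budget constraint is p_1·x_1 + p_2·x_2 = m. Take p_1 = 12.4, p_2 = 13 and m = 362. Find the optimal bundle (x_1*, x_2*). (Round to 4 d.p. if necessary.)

MRS = (x_2−20)/(x_1−6). Tangency with p_1/p_2 gives x_2−20 = (p_1/p_2)·(x_1−6).
After buying the subsistence bundle (6, 20), a share 0.5 of the remaining income goes to x_1: x_1* = 6 + 0.5·(m − 6p_1 − 20p_2)/p_1.
Discretionary income = 362 − 6·12.4 − 20·13 = 27.6; x_1* = 6 + 0.5·27.6/12.4 = 7.1129; x_2* = 20 + 0.5·27.6/13 = 21.0615.

x_1* = 7.1129, x_2* = 21.0615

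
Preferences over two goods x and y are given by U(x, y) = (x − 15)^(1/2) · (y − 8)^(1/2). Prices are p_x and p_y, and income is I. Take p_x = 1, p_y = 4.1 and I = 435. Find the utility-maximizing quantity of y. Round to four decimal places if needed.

y* = 55.2195

Let x' = x−15, y' = y−8. MRS = y'/x' = p_x/p_y.
Substituting into the budget: x* = 15 + 0.5·(I − 15·p_x − 8·p_y)/p_x, and y* = 8 + 0.5·(…)/p_y.
Discretionary income = 435 − 15·1 − 8·4.1 = 387.2; y* = 8 + 0.5·387.2/4.1 = 55.2195.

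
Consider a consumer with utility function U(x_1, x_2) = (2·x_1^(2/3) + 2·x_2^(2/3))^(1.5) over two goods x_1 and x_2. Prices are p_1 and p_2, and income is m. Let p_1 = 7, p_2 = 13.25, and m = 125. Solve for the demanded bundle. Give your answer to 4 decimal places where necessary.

x_1* = 13.9607, x_2* = 2.0585

MRS = MU_x_1/MU_x_2 = (x_2/x_1)^(1/3). Set equal to p_1/p_2.
Solve for the ratio: x_2/x_1 = [p_1/p_2]^(3).
With the ratio pinned down, the budget gives x_1* = m/(p_1 + p_2·(x_2/x_1)) and x_2* = (x_2/x_1)·x_1*.
Numerically x_2/x_1 = 0.147451, so x_1* = 125/(7 + 13.25·0.147451) = 13.9607 and x_2* = 0.147451·13.9607 = 2.0585.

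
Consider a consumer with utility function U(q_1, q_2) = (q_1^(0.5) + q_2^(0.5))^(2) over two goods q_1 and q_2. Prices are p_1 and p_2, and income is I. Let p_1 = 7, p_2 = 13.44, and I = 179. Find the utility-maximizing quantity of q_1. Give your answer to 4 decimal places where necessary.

MRS = MU_q_1/MU_q_2 = (q_2/q_1)^(0.5). Set equal to p_1/p_2.
Hence q_2/q_1 = (p_1/p_2)^(1/(0.5)), i.e. raised to the 2 power.
Substitute q_2 = (q_2/q_1)·q_1 into the budget: q_1* = I/(p_1 + p_2·(q_2/q_1)).
Numerically q_2/q_1 = 0.271267, so q_1* = 179/(7 + 13.44·0.271267) = 16.8141.

q_1* = 16.8141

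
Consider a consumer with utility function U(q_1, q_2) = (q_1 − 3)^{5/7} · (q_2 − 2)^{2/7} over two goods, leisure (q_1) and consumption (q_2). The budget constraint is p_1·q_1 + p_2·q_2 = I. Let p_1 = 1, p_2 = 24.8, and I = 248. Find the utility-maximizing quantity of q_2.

Let q_1' = q_1−3, q_2' = q_2−2. MRS = (5/2)·q_2'/q_1' = p_1/p_2.
Substituting into the budget: q_1* = 3 + 5/7·(I − 3·p_1 − 2·p_2)/p_1, and q_2* = 2 + 2/7·(…)/p_2.
Discretionary income = 248 − 3·1 − 2·24.8 = 195.4; q_2* = 2 + 2/7·195.4/24.8 = 4.2512.

q_2* = 4.2512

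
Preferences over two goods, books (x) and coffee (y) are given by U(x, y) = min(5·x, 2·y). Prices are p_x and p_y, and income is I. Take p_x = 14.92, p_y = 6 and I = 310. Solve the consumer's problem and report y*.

Demand: x*(p_x,p_y,I) = 2·I/(2·p_x + 5·p_y), y* = 5·I/(2·p_x + 5·p_y).
Here 2·14.92 + 5·6 = 59.84, giving y* = 25.9024.

y* = 25.9024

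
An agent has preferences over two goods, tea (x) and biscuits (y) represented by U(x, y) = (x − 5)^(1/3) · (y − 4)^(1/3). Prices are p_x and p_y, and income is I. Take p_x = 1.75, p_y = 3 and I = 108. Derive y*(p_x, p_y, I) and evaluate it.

y* = 18.5417

Let x' = x−5, y' = y−4. MRS = y'/x' = p_x/p_y.
Substituting into the budget: x* = 5 + 0.5·(I − 5·p_x − 4·p_y)/p_x, and y* = 4 + 0.5·(…)/p_y.
Discretionary income = 108 − 5·1.75 − 4·3 = 87.25; y* = 4 + 0.5·87.25/3 = 18.5417.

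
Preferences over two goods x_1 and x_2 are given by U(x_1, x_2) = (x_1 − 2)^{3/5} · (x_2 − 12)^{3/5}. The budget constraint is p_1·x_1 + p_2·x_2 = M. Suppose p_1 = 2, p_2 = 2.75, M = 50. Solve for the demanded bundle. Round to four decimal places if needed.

x_1* = 5.25, x_2* = 14.3636

Let x_1' = x_1−2, x_2' = x_2−12. MRS = x_2'/x_1' = p_1/p_2.
Substituting into the budget: x_1* = 2 + 0.5·(M − 2·p_1 − 12·p_2)/p_1, and x_2* = 12 + 0.5·(…)/p_2.
Discretionary income = 50 − 2·2 − 12·2.75 = 13; x_1* = 2 + 0.5·13/2 = 5.25; x_2* = 12 + 0.5·13/2.75 = 14.3636.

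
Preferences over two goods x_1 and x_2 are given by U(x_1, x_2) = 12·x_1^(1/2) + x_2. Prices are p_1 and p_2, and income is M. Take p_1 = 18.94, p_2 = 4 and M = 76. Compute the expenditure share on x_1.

share on x_1 = 0.4002

Set MRS = p_1/p_2: 6·x_1^(−1/2) = p_1/p_2.
Solve: √x_1 = 6·p_2/p_1, so x_1*(p_1,p_2) = (6·p_2/p_1)², and x_2* = (M − p_1·x_1*)/p_2.
Plugging in: x_1* = (6·4/18.94)² = 1.6057, x_2* = 11.397.
Expenditure on x_1: 18.94·1.6057 = 30.4118; share = 0.4002.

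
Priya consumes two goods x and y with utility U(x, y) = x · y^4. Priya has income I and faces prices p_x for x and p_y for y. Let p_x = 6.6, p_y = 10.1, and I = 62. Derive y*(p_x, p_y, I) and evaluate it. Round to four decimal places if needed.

The MRS is (1/4)·y/x. Set MRS = p_x/p_y.
Rearranging, p_y·y = 4·p_x·x. Substituting into the budget gives p_x·x·(1 + 4) = I.
Demand: x*(p_x,p_y,I) = 0.2·I/p_x and y* = 0.8·I/p_y.
At p_x=6.6, p_y=10.1, I=62: y* = 0.8·62/10.1 = 4.9109.

y* = 4.9109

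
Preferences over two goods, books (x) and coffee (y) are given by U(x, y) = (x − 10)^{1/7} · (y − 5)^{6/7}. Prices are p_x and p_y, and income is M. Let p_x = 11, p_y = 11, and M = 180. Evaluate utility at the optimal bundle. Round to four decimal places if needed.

Let x' = x−10, y' = y−5. MRS = (1/6)·y'/x' = p_x/p_y.
After buying the subsistence bundle (10, 5), a share 1/7 of the remaining income goes to x: x* = 10 + 1/7·(M − 10p_x − 5p_y)/p_x.
Discretionary income = 180 − 10·11 − 5·11 = 15; x* = 10 + 1/7·15/11 = 10.1948; y* = 5 + 6/7·15/11 = 6.1688.
Utility at the optimum: U(10.1948, 6.1688) = 0.9049.

V = 0.9049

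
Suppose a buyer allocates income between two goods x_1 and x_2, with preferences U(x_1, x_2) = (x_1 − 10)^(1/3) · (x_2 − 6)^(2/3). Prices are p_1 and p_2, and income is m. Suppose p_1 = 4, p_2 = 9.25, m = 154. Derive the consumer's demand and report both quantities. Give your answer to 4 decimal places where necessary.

x_1* = 14.875, x_2* = 10.2162

Substituting into the budget: x_1* = 10 + 1/3·(m − 10·p_1 − 6·p_2)/p_1, and x_2* = 6 + 2/3·(…)/p_2.
Discretionary income = 154 − 10·4 − 6·9.25 = 58.5; x_1* = 10 + 1/3·58.5/4 = 14.875; x_2* = 6 + 2/3·58.5/9.25 = 10.2162.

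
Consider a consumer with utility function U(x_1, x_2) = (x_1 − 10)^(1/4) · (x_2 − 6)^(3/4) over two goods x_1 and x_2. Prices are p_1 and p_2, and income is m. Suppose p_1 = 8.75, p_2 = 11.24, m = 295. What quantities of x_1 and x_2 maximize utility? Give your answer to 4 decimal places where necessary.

Let x_1' = x_1−10, x_2' = x_2−6. MRS = (1/3)·x_2'/x_1' = p_1/p_2.
After buying the subsistence bundle (10, 6), a share 0.25 of the remaining income goes to x_1: x_1* = 10 + 0.25·(m − 10p_1 − 6p_2)/p_1.
Discretionary income = 295 − 10·8.75 − 6·11.24 = 140.06; x_1* = 10 + 0.25·140.06/8.75 = 14.0017; x_2* = 6 + 0.75·140.06/11.24 = 15.3456.

x_1* = 14.0017, x_2* = 15.3456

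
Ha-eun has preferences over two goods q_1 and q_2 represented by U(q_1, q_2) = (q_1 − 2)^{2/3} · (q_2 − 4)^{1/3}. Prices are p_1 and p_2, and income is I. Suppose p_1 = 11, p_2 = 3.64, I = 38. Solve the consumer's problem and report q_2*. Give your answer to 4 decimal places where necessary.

Let q_1' = q_1−2, q_2' = q_2−4. MRS = 2·q_2'/q_1' = p_1/p_2.
After buying the subsistence bundle (2, 4), a share 2/3 of the remaining income goes to q_1: q_1* = 2 + 2/3·(I − 2p_1 − 4p_2)/p_1.
Discretionary income = 38 − 2·11 − 4·3.64 = 1.44; q_2* = 4 + 1/3·1.44/3.64 = 4.1319.

q_2* = 4.1319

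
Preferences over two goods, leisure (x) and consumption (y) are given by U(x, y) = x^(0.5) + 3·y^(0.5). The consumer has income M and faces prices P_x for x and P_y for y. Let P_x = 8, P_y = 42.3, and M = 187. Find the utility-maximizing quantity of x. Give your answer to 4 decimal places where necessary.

MU_x ∝ x^(-0.5), MU_y ∝ 3·y^(-0.5), so MRS = (1/3)·(y/x)^(0.5) = P_x/P_y.
Solve for the ratio: y/x = [3·P_x/P_y]^(2).
Substitute y = (y/x)·x into the budget: x* = M/(P_x + P_y·(y/x)).
Numerically y/x = 0.321915, so x* = 187/(8 + 42.3·0.321915) = 8.6506.

x* = 8.6506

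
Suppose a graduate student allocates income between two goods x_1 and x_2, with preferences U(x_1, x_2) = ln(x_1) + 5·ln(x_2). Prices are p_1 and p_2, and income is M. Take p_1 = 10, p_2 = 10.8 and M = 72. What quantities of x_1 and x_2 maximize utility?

Tangency: MRS = (1/5)·x_2/x_1 = p_1/p_2.
Rearranging, p_2·x_2 = 5·p_1·x_1. Substituting into the budget gives p_1·x_1·(1 + 5) = M.
Demand: x_1*(p_1,p_2,M) = 1/6·M/p_1 and x_2* = 5/6·M/p_2.
At p_1=10, p_2=10.8, M=72: x_1* = 1/6·72/10 = 1.2, x_2* = 5.5556.

x_1* = 1.2, x_2* = 5.5556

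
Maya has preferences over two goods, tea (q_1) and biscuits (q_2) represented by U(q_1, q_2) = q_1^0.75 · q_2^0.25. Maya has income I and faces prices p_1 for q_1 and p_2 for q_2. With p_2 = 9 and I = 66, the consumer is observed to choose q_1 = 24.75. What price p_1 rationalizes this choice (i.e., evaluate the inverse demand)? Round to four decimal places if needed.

p_1 = 2

The MRS is 3·q_2/q_1. Set MRS = p_1/p_2.
Rearranging, p_2·q_2 = (1/3)·p_1·q_1. Substituting into the budget gives p_1·q_1·(1 + (1/3)) = I.
Demand: q_1*(p_1,p_2,I) = 0.75·I/p_1 and q_2* = 0.25·I/p_2.
Set q_1* = 24.75 in the demand function and solve for p_1: p_1 = 2.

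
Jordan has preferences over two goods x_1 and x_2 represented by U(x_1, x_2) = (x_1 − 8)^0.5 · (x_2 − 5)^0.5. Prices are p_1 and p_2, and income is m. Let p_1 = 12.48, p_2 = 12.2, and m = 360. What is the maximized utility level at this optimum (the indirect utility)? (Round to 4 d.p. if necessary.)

MRS = (x_2−5)/(x_1−8). Tangency with p_1/p_2 gives x_2−5 = (p_1/p_2)·(x_1−8).
Substituting into the budget: x_1* = 8 + 0.5·(m − 8·p_1 − 5·p_2)/p_1, and x_2* = 5 + 0.5·(…)/p_2.
Discretionary income = 360 − 8·12.48 − 5·12.2 = 199.16; x_1* = 8 + 0.5·199.16/12.48 = 15.9792; x_2* = 5 + 0.5·199.16/12.2 = 13.1623.
Utility at the optimum: U(15.9792, 13.1623) = 8.0702.

V = 8.0702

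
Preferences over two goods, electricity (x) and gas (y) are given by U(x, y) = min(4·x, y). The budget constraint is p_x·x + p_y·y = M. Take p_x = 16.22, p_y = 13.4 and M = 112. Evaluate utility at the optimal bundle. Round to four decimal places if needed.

With perfect complements, no substitution: consume in ratio x:y = 1:4.
Budget: p_x·x + p_y·4·x = M, so (p_x + 4·p_y)·x = M.
Demand: x*(p_x,p_y,M) = M/(p_x + 4·p_y), y* = 4·M/(p_x + 4·p_y).
Here 16.22 + 4·13.4 = 69.82, giving x* = 1.6041 and y* = 6.4165.
Utility at the optimum: U(1.6041, 6.4165) = 6.4165.

V = 6.4165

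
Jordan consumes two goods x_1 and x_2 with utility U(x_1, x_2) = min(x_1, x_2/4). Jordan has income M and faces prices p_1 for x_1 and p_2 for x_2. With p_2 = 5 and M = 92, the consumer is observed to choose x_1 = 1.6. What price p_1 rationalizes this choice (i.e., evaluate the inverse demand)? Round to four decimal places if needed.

p_1 = 37.5

With perfect complements, no substitution: consume in ratio x_1:x_2 = 1:4.
Budget: p_1·x_1 + p_2·4·x_1 = M, so (p_1 + 4·p_2)·x_1 = M.
Demand: x_1*(p_1,p_2,M) = M/(p_1 + 4·p_2), x_2* = 4·M/(p_1 + 4·p_2).
Set x_1* = 1.6 in the demand function and solve for p_1: p_1 = 37.5.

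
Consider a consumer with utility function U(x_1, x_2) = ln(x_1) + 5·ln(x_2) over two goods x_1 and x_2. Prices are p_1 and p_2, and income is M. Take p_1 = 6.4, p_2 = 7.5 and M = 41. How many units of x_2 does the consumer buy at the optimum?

x_2* = 4.5556

The MRS is (1/5)·x_2/x_1. Set MRS = p_1/p_2.
Rearranging, p_2·x_2 = 5·p_1·x_1. Substituting into the budget gives p_1·x_1·(1 + 5) = M.
Demand: x_1*(p_1,p_2,M) = 1/6·M/p_1 and x_2* = 5/6·M/p_2.
At p_1=6.4, p_2=7.5, M=41: x_2* = 5/6·41/7.5 = 4.5556.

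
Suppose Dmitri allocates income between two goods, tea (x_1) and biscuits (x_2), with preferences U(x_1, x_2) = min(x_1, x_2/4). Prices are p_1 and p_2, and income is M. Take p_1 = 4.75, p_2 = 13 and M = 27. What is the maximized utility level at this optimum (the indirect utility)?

V = 0.4758

Leontief preferences: the optimum is at the kink where x_1/1 = x_2/4, i.e. x_2 = 4·x_1.
Budget: p_1·x_1 + p_2·4·x_1 = M, so (p_1 + 4·p_2)·x_1 = M.
Demand: x_1*(p_1,p_2,M) = M/(p_1 + 4·p_2), x_2* = 4·M/(p_1 + 4·p_2).
Here 4.75 + 4·13 = 56.75, giving x_1* = 0.4758 and x_2* = 1.9031.
Utility at the optimum: U(0.4758, 1.9031) = 0.4758.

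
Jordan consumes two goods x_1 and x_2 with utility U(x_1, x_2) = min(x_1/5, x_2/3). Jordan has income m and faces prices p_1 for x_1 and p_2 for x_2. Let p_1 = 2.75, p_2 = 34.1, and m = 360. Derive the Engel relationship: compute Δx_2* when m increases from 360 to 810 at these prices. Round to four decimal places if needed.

Leontief preferences: the optimum is at the kink where x_1/5 = x_2/3, i.e. x_2 = (3/5)·x_1.
Budget: p_1·x_1 + p_2·(3/5)·x_1 = m, so (5·p_1 + 3·p_2)·x_1 = 5·m.
Demand: x_1*(p_1,p_2,m) = 5·m/(5·p_1 + 3·p_2), x_2* = 3·m/(5·p_1 + 3·p_2).
Here 5·2.75 + 3·34.1 = 116.05, giving x_2* = 9.3063.
At m' = 810: x_2* = 20.9393. Change: 20.9393 − 9.3063 = 11.6329.

Δx_2* = 11.6329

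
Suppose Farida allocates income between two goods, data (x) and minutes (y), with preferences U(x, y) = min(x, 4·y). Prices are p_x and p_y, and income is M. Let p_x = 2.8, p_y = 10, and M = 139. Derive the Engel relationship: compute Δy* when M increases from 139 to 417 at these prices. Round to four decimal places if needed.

Leontief preferences: the optimum is at the kink where x/4 = y/1, i.e. y = (1/4)·x.
Budget: p_x·x + p_y·(1/4)·x = M, so (4·p_x + p_y)·x = 4·M.
Demand: x*(p_x,p_y,M) = 4·M/(4·p_x + p_y), y* = M/(4·p_x + p_y).
Here 4·2.8 + 10 = 21.2, giving y* = 6.5566.
At M' = 417: y* = 19.6698. Change: 19.6698 − 6.5566 = 13.1132.

Δy* = 13.1132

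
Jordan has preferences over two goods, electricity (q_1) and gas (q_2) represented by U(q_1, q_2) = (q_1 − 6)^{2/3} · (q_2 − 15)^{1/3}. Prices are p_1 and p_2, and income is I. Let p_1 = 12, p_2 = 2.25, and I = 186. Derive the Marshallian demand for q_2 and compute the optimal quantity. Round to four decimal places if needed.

q_2* = 26.8889

Let q_1' = q_1−6, q_2' = q_2−15. MRS = 2·q_2'/q_1' = p_1/p_2.
Substituting into the budget: q_1* = 6 + 2/3·(I − 6·p_1 − 15·p_2)/p_1, and q_2* = 15 + 1/3·(…)/p_2.
Discretionary income = 186 − 6·12 − 15·2.25 = 80.25; q_2* = 15 + 1/3·80.25/2.25 = 26.8889.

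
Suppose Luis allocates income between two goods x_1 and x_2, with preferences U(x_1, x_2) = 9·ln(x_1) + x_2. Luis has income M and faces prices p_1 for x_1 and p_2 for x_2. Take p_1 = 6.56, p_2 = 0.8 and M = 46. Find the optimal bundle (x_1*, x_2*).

MU_x_1 = 9/x_1, MU_x_2 = 1. Tangency: 9/x_1 = p_1/p_2.
So x_1*(p_1,p_2) = 9·p_2/p_1, independent of income; and x_2* = (M − 9·p_2)/p_2.
At the given prices: x_1* = 9·0.8/6.56 = 1.0976, and x_2* = 48.5.

x_1* = 1.0976, x_2* = 48.5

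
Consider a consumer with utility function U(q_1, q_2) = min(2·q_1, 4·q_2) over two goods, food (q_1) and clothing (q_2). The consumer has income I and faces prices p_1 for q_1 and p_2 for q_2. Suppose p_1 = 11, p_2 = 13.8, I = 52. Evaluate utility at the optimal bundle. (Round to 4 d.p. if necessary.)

V = 5.8101

With perfect complements, no substitution: consume in ratio q_1:q_2 = 4:2.
Budget: p_1·q_1 + p_2·(1/2)·q_1 = I, so (4·p_1 + 2·p_2)·q_1 = 4·I.
Demand: q_1*(p_1,p_2,I) = 4·I/(4·p_1 + 2·p_2), q_2* = 2·I/(4·p_1 + 2·p_2).
Here 4·11 + 2·13.8 = 71.6, giving q_1* = 2.905 and q_2* = 1.4525.
Utility at the optimum: U(2.905, 1.4525) = 5.8101.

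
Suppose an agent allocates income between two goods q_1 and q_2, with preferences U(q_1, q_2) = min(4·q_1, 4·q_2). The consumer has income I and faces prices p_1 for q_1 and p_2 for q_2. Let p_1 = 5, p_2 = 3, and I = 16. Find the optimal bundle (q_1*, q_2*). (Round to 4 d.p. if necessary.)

q_1* = 2, q_2* = 2

With perfect complements, no substitution: consume in ratio q_1:q_2 = 4:4.
Budget: p_1·q_1 + p_2·q_1 = I, so (4·p_1 + 4·p_2)·q_1 = 4·I.
Demand: q_1*(p_1,p_2,I) = 4·I/(4·p_1 + 4·p_2), q_2* = 4·I/(4·p_1 + 4·p_2).
Here 4·5 + 4·3 = 32, giving q_1* = 2 and q_2* = 2.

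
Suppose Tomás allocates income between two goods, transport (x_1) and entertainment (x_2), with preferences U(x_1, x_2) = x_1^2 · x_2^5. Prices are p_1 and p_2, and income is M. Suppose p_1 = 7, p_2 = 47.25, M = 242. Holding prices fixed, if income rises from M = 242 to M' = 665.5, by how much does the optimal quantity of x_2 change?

Δx_2* = 6.4021

The MRS is (2/5)·x_2/x_1. Set MRS = p_1/p_2.
Rearranging, p_2·x_2 = (5/2)·p_1·x_1. Substituting into the budget gives p_1·x_1·(1 + (5/2)) = M.
Demand: x_1*(p_1,p_2,M) = 2/7·M/p_1 and x_2* = 5/7·M/p_2.
At p_1=7, p_2=47.25, M=242: x_2* = 5/7·242/47.25 = 3.6584.
At M' = 665.5: x_2* = 10.0605. Change: 10.0605 − 3.6584 = 6.4021.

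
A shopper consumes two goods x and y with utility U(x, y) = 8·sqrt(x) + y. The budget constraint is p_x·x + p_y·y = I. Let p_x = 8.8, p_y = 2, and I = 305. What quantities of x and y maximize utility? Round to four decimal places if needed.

Utility is quasi-linear in y; the FOC for x is 4/√x = p_x/p_y.
Solve: √x = 4·p_y/p_x, so x*(p_x,p_y) = (4·p_y/p_x)², and y* = (I − p_x·x*)/p_y.
Plugging in: x* = (4·2/8.8)² = 0.8264, y* = 148.8636.

x* = 0.8264, y* = 148.8636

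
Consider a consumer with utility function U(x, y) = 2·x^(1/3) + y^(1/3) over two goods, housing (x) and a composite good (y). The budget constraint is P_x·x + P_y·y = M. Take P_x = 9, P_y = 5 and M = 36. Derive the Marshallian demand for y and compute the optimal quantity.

y* = 2.3165

MRS = MU_x/MU_y = 2·(y/x)^(2/3). Set equal to P_x/P_y.
Hence y/x = ((1/2)·P_x/P_y)^(1/(2/3)), i.e. raised to the 1.5 power.
With the ratio pinned down, the budget gives x* = M/(P_x + P_y·(y/x)) and y* = (y/x)·x*.
Numerically y/x = 0.853815, so x* = 36/(9 + 5·0.853815) = 2.7131 and y* = 0.853815·2.7131 = 2.3165.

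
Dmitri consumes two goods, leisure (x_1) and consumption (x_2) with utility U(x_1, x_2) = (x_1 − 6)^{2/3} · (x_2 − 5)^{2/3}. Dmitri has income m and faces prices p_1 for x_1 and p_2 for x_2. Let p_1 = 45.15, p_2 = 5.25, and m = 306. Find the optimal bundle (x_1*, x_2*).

MRS = (x_2−5)/(x_1−6). Tangency with p_1/p_2 gives x_2−5 = (p_1/p_2)·(x_1−6).
After buying the subsistence bundle (6, 5), a share 0.5 of the remaining income goes to x_1: x_1* = 6 + 0.5·(m − 6p_1 − 5p_2)/p_1.
Discretionary income = 306 − 6·45.15 − 5·5.25 = 8.85; x_1* = 6 + 0.5·8.85/45.15 = 6.098; x_2* = 5 + 0.5·8.85/5.25 = 5.8429.

x_1* = 6.098, x_2* = 5.8429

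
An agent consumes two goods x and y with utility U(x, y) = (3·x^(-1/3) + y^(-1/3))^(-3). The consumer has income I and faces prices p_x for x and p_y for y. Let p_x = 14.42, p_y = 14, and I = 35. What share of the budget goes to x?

MU_x ∝ 3·x^(-4/3), MU_y ∝ y^(-4/3), so MRS = 3·(y/x)^(4/3) = p_x/p_y.
Hence y/x = ((1/3)·p_x/p_y)^(1/(4/3)), i.e. raised to the 0.75 power.
Substitute y = (y/x)·x into the budget: x* = I/(p_x + p_y·(y/x)).
Numerically y/x = 0.448525, so x* = 35/(14.42 + 14·0.448525) = 1.6909 and y* = 0.448525·1.6909 = 0.7584.
Expenditure on x: 14.42·1.6909 = 24.3824; share = 0.6966.

share on x = 0.6966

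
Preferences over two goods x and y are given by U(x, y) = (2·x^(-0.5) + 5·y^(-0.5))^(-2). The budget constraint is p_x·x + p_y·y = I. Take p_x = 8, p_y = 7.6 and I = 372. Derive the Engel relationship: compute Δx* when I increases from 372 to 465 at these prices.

Δx* = 4.1358

MRS = MU_x/MU_y = (2/5)·(y/x)^(1.5). Set equal to p_x/p_y.
Solve for the ratio: y/x = [(5/2)·p_x/p_y]^(2/3).
With the ratio pinned down, the budget gives x* = I/(p_x + p_y·(y/x)) and y* = (y/x)·x*.
Numerically y/x = 1.906094, so x* = 372/(8 + 7.6·1.906094) = 16.5434.
At I' = 465: x* = 20.6792. Change: 20.6792 − 16.5434 = 4.1358.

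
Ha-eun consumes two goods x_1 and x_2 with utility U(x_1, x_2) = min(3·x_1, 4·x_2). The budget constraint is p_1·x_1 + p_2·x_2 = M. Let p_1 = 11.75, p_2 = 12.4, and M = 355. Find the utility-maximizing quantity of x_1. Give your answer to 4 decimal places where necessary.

x_1* = 16.8646

Leontief preferences: the optimum is at the kink where x_1/4 = x_2/3, i.e. x_2 = (3/4)·x_1.
Budget: p_1·x_1 + p_2·(3/4)·x_1 = M, so (4·p_1 + 3·p_2)·x_1 = 4·M.
Demand: x_1*(p_1,p_2,M) = 4·M/(4·p_1 + 3·p_2), x_2* = 3·M/(4·p_1 + 3·p_2).
Here 4·11.75 + 3·12.4 = 84.2, giving x_1* = 16.8646.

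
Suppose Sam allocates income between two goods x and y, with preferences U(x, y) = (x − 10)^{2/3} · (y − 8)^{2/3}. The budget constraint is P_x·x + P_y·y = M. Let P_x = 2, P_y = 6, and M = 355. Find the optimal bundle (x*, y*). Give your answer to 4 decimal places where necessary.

MRS = (y−8)/(x−10). Tangency with P_x/P_y gives y−8 = (P_x/P_y)·(x−10).
Substituting into the budget: x* = 10 + 0.5·(M − 10·P_x − 8·P_y)/P_x, and y* = 8 + 0.5·(…)/P_y.
Discretionary income = 355 − 10·2 − 8·6 = 287; x* = 10 + 0.5·287/2 = 81.75; y* = 8 + 0.5·287/6 = 31.9167.

x* = 81.75, y* = 31.9167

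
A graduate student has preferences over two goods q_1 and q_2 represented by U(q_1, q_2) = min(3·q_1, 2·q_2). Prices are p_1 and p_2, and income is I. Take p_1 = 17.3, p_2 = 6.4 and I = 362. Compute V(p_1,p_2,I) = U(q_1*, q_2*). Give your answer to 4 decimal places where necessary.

V = 40.3717

Leontief preferences: the optimum is at the kink where q_1/2 = q_2/3, i.e. q_2 = (3/2)·q_1.
Budget: p_1·q_1 + p_2·(3/2)·q_1 = I, so (2·p_1 + 3·p_2)·q_1 = 2·I.
Demand: q_1*(p_1,p_2,I) = 2·I/(2·p_1 + 3·p_2), q_2* = 3·I/(2·p_1 + 3·p_2).
Here 2·17.3 + 3·6.4 = 53.8, giving q_1* = 13.4572 and q_2* = 20.1859.
Utility at the optimum: U(13.4572, 20.1859) = 40.3717.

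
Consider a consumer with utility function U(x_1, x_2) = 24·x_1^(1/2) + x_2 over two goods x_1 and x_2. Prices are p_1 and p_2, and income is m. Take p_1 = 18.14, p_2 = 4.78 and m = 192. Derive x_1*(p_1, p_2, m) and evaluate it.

x_1* = 9.9987

MU_x_1 = 12/√x_1, MU_x_2 = 1. Tangency: 12/√x_1 = p_1/p_2.
Thus x_1* = (12·p_2/p_1)² — independent of m — with the rest of income spent on x_2.
Plugging in: x_1* = (12·4.78/18.14)² = 9.9987.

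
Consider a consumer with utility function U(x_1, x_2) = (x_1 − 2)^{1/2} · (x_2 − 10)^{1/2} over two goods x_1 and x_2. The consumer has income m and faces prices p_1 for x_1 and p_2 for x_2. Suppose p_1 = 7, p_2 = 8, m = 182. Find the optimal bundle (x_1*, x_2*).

This is Cobb-Douglas in (x_1−2, x_2−10): tangency gives 0.5·p_2·(x_2−10) = 0.5·p_1·(x_1−2).
Substituting into the budget: x_1* = 2 + 0.5·(m − 2·p_1 − 10·p_2)/p_1, and x_2* = 10 + 0.5·(…)/p_2.
Discretionary income = 182 − 2·7 − 10·8 = 88; x_1* = 2 + 0.5·88/7 = 8.2857; x_2* = 10 + 0.5·88/8 = 15.5.

x_1* = 8.2857, x_2* = 15.5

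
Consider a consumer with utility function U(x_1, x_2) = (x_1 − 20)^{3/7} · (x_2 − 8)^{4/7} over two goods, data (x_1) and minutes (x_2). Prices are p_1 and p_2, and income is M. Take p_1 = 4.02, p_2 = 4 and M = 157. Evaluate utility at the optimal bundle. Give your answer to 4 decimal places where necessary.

Let x_1' = x_1−20, x_2' = x_2−8. MRS = (3/4)·x_2'/x_1' = p_1/p_2.
After buying the subsistence bundle (20, 8), a share 3/7 of the remaining income goes to x_1: x_1* = 20 + 3/7·(M − 20p_1 − 8p_2)/p_1.
Discretionary income = 157 − 20·4.02 − 8·4 = 44.6; x_1* = 20 + 3/7·44.6/4.02 = 24.7548; x_2* = 8 + 4/7·44.6/4 = 14.3714.
Utility at the optimum: U(24.7548, 14.3714) = 5.6203.

V = 5.6203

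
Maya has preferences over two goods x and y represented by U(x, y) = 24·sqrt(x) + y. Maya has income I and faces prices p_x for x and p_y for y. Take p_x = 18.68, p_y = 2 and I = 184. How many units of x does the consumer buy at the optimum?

x* = 1.6507

Set MRS = p_x/p_y: 12·x^(−1/2) = p_x/p_y.
Thus x* = (12·p_y/p_x)² — independent of I — with the rest of income spent on y.
Plugging in: x* = (12·2/18.68)² = 1.6507.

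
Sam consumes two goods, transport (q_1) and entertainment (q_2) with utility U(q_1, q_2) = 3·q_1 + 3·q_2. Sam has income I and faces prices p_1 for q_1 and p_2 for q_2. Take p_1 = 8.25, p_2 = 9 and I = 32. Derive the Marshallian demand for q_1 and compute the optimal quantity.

q_1* = 3.8788

Perfect substitutes: compare marginal utility per dollar. 3/p_1 vs 3/p_2 → 0.3636 vs 0.3333.
q_1 gives more utility per dollar, so spend all income on q_1: q_1* = I/p_1, q_2* = 0.
Numerically: q_1* = 3.8788, q_2* = 0.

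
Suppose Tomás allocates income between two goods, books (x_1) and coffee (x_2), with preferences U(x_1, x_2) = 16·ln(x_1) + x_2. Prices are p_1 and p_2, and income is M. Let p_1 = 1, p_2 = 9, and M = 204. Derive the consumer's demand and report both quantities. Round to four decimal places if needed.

x_1* = 144, x_2* = 6.6667

Set MRS = p_1/p_2: (16/x_1)/1 = p_1/p_2.
So x_1*(p_1,p_2) = 16·p_2/p_1, independent of income; and x_2* = (M − 16·p_2)/p_2.
At the given prices: x_1* = 16·9/1 = 144, and x_2* = 6.6667.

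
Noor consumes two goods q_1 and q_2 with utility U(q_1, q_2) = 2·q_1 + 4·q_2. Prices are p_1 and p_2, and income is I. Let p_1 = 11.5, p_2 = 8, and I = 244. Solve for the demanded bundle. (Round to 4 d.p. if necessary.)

q_1* = 0, q_2* = 30.5

Linear utility — the consumer picks whichever good has higher MU/price: 2/11.5 = 0.1739 vs 4/8 = 0.5.
q_2 gives more utility per dollar, so spend all income on q_2: q_2* = I/p_2, q_1* = 0.
Numerically: q_1* = 0, q_2* = 30.5.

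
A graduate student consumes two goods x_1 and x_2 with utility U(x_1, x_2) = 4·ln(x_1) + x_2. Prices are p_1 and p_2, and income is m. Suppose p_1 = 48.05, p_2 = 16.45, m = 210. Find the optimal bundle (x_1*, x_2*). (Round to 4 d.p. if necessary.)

MU_x_1 = 4/x_1, MU_x_2 = 1. Tangency: 4/x_1 = p_1/p_2.
So x_1*(p_1,p_2) = 4·p_2/p_1, independent of income; and x_2* = (m − 4·p_2)/p_2.
At the given prices: x_1* = 4·16.45/48.05 = 1.3694, and x_2* = 8.766.

x_1* = 1.3694, x_2* = 8.766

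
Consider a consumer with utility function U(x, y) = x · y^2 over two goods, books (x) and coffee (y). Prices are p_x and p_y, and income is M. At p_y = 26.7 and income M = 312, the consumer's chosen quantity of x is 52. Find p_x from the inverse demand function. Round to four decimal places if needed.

p_x = 2

MU_x/MU_y = (y)/(2·x); tangency sets this equal to p_x/p_y.
Rearranging, p_y·y = 2·p_x·x. Substituting into the budget gives p_x·x·(1 + 2) = M.
Demand: x*(p_x,p_y,M) = 1/3·M/p_x and y* = 2/3·M/p_y.
Set x* = 52 in the demand function and solve for p_x: p_x = 2.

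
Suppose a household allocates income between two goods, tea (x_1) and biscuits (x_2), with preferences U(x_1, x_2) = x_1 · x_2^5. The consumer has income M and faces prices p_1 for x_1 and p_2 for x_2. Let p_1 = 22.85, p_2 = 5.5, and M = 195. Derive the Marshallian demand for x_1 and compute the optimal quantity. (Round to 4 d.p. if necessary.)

The MRS is (1/5)·x_2/x_1. Set MRS = p_1/p_2.
Rearranging, p_2·x_2 = 5·p_1·x_1. Substituting into the budget gives p_1·x_1·(1 + 5) = M.
Demand: x_1*(p_1,p_2,M) = 1/6·M/p_1 and x_2* = 5/6·M/p_2.
At p_1=22.85, p_2=5.5, M=195: x_1* = 1/6·195/22.85 = 1.4223.

x_1* = 1.4223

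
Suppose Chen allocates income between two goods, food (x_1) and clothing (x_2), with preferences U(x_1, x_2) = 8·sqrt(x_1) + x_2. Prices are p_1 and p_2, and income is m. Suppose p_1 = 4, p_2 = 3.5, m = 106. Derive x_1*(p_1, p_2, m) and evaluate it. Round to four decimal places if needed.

Plugging in: x_1* = (4·3.5/4)² = 12.25.

x_1* = 12.25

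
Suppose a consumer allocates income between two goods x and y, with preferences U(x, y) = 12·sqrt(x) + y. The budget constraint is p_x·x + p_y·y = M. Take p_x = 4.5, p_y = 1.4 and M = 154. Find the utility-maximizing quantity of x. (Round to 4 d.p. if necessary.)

MU_x = 6/√x, MU_y = 1. Tangency: 6/√x = p_x/p_y.
Thus x* = (6·p_y/p_x)² — independent of M — with the rest of income spent on y.
Plugging in: x* = (6·1.4/4.5)² = 3.4844.

x* = 3.4844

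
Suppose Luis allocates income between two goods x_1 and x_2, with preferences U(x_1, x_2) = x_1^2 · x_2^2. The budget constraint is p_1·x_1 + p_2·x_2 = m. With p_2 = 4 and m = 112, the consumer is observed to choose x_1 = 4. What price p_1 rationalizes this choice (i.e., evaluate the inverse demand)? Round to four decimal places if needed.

The MRS is x_2/x_1. Set MRS = p_1/p_2.
So 2·p_2·x_2 = 2·p_1·x_1; combined with the budget, a share 0.5 of income goes to x_1.
Demand: x_1*(p_1,p_2,m) = 0.5·m/p_1 and x_2* = 0.5·m/p_2.
Set x_1* = 4 in the demand function and solve for p_1: p_1 = 14.

p_1 = 14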